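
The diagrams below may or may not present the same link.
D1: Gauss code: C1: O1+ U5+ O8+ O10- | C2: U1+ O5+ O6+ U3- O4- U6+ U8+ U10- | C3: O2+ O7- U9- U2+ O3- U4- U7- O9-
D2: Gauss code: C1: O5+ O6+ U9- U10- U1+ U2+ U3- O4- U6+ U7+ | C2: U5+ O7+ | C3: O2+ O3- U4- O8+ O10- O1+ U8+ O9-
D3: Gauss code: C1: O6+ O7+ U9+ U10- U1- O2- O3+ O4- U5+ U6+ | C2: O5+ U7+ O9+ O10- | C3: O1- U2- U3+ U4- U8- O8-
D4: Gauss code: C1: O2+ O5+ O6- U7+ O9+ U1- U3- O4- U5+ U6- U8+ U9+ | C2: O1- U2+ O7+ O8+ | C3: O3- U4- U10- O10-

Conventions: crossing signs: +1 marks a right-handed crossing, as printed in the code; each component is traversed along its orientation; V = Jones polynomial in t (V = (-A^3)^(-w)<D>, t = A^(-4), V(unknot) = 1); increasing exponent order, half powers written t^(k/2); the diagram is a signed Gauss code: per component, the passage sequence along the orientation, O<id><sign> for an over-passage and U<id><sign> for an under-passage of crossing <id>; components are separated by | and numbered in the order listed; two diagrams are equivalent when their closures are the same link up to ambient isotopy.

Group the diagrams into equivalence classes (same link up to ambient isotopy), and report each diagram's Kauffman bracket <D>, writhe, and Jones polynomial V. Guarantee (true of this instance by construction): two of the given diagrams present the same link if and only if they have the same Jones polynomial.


equivalence classes: {D1, D2, D3, D4}
D1 (bracket A^-8 + 2 + A^8; 10 crossings at w = 0): V = t^-2 + 2 + t^2
D2 (bracket A^-2 + 2A^6 + A^14; 10 crossings at w = +2): V = t^-2 + 2 + t^2
D3 (bracket A^-8 + 2 + A^8; 10 crossings at w = 0): V = t^-2 + 2 + t^2
V(D4) = t^-2 + 2 + t^2  [10 crossings, <D> = A^-8 + 2 + A^8, w = 0]
key observation: one V(t) for all 4 diagrams — one class (guaranteed)


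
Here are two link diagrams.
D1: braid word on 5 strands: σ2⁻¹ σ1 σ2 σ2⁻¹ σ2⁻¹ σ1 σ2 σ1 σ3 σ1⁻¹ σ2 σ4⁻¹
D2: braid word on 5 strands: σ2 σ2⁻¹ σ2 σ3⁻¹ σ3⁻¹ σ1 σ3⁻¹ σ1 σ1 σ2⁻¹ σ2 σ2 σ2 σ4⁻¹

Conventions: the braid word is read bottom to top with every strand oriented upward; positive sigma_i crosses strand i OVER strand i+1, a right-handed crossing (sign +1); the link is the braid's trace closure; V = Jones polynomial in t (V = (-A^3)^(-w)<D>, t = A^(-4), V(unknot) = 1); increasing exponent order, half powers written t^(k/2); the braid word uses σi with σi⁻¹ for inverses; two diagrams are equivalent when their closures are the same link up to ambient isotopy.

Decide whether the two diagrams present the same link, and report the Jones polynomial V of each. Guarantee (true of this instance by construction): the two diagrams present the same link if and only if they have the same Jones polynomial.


same link: no
V(D1) = 1  [12 crossings, <D> = A^6, w = +2]
V(D2) = -t^-2 + t^-1 - 2 + 5t - 3t^2 + 5t^3 - 5t^4 + 2t^5 - 2t^6 + t^7  [14 crossings, <D> = A^-22 - 2A^-18 + 2A^-14 - 5A^-10 + 5A^-6 - 3A^-2 + 5A^2 - 2A^6 + A^10 - A^14, w = +2]
insight: 2 classes among 2 diagrams; unequal V(t) rules out equality


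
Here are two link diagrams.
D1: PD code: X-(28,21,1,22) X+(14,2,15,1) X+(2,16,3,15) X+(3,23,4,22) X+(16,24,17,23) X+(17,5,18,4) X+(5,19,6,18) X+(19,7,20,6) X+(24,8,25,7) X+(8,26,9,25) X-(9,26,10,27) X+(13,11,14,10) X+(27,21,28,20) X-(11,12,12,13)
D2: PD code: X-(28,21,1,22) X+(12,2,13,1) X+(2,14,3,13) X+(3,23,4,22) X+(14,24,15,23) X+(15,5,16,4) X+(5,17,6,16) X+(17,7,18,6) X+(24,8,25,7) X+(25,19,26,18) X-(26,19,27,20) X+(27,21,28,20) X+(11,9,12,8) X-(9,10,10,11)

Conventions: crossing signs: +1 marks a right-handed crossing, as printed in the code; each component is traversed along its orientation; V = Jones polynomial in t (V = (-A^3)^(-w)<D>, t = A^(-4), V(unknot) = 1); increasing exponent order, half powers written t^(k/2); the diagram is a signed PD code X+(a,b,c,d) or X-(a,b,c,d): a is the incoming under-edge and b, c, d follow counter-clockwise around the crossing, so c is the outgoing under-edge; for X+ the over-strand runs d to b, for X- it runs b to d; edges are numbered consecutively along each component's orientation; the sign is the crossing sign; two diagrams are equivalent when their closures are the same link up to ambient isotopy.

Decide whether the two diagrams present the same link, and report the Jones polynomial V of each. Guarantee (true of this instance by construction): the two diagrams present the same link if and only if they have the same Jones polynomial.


equivalent: yes
V(D1) = t^3 + t^5 - t^6 + t^7 - t^8 + t^9 - t^10  (w +8, c 14, <D> = -A^-16 + A^-12 - A^-8 + A^-4 - 1 + A^4 + A^12)
V(D2) = t^3 + t^5 - t^6 + t^7 - t^8 + t^9 - t^10  [14 crossings, <D> = -A^-16 + A^-12 - A^-8 + A^-4 - 1 + A^4 + A^12, w = +8]
key observation: from 14 to 14 crossings by R-moves: one link, two diagrams


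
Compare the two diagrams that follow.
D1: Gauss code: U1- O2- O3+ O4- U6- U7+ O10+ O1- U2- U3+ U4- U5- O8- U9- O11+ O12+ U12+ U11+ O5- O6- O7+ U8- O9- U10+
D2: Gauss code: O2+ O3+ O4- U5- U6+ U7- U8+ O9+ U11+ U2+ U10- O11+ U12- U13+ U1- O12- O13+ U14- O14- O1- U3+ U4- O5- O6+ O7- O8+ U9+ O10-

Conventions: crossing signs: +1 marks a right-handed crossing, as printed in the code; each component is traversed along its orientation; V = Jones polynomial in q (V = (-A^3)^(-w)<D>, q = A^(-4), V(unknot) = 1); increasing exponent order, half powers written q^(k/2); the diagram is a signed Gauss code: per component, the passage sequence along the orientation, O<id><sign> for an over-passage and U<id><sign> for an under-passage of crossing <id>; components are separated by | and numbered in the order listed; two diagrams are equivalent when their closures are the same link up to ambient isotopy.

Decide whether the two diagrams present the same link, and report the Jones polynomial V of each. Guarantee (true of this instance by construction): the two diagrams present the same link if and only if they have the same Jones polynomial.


equivalent: no
V(D1) = -q^-4 + q^-3 + q^-1  (w -2, c 12, <D> = A^-2 + A^6 - A^10)
V(D2) = 1  (w 0, c 14, <D> = 1)
why: 2 classes among 2 diagrams; unequal V(q) rules out equality


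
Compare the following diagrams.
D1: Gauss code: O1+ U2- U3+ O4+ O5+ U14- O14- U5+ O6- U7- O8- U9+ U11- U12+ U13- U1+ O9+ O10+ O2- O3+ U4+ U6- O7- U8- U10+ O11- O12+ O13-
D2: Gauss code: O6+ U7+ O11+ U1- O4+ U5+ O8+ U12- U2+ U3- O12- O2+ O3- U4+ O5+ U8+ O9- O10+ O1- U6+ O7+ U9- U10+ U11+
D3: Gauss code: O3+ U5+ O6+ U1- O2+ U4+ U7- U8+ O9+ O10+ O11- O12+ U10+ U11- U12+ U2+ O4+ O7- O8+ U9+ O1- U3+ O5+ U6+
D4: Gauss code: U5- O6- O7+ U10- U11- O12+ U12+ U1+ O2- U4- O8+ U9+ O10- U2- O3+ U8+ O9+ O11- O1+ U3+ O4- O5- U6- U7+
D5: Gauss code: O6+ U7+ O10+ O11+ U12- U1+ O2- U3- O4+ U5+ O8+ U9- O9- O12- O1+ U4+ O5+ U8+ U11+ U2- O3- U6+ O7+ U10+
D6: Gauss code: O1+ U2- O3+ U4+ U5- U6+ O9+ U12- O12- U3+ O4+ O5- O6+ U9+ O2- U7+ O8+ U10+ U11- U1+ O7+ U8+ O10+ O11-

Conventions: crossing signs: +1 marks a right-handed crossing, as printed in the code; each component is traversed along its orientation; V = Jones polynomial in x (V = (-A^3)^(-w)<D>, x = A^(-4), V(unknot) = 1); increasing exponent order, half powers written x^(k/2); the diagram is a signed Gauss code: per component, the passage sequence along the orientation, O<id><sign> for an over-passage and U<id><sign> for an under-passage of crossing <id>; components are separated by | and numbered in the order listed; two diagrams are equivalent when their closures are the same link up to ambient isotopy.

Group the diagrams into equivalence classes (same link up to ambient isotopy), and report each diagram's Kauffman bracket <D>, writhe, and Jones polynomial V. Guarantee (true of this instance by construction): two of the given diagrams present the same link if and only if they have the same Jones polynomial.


equivalence classes: {D1} | {D2, D3, D5, D6} | {D4}
D1 (bracket 1; 14 crossings at w = 0): V = 1
D2 (bracket A^-20 - 2A^-16 + A^-12 - 2A^-8 + 2A^-4 + A^4; 12 crossings at w = +4): V = x^2 + 2x^4 - 2x^5 + x^6 - 2x^7 + x^8
V(D3) = x^2 + 2x^4 - 2x^5 + x^6 - 2x^7 + x^8  (w +6, c 12, <D> = A^-14 - 2A^-10 + A^-6 - 2A^-2 + 2A^2 + A^10)
V(D4) = -x^-3 + 2x^-2 - 2x^-1 + 3 - 2x + 2x^2 - x^3  [12 crossings, <D> = -A^-12 + 2A^-8 - 2A^-4 + 3 - 2A^4 + 2A^8 - A^12, w = 0]
V(D5) = x^2 + 2x^4 - 2x^5 + x^6 - 2x^7 + x^8  (w +4, c 12, <D> = A^-20 - 2A^-16 + A^-12 - 2A^-8 + 2A^-4 + A^4)
V(D6) = x^2 + 2x^4 - 2x^5 + x^6 - 2x^7 + x^8  (w +4, c 12, <D> = A^-20 - 2A^-16 + A^-12 - 2A^-8 + 2A^-4 + A^4)
observation: comparing 6 Jones polynomials yields 3 groups


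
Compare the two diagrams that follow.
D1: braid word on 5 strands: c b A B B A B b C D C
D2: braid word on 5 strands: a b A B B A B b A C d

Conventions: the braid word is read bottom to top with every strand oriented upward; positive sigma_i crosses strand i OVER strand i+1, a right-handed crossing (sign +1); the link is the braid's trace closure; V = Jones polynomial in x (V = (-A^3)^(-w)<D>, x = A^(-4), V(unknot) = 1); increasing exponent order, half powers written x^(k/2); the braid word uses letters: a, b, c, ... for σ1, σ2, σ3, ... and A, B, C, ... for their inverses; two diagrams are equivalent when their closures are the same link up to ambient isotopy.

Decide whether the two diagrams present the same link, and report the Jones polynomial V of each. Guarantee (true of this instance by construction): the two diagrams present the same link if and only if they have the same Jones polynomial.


same link: yes
V(D1) = -x^(-9/2) - x^(-5/2) + x^(-3/2) - x^(-1/2)  [11 crossings, <D> = A^-13 - A^-9 + A^-5 + A^3, w = -5]
D2 (bracket A^-7 - A^-3 + A + A^9; 11 crossings at w = -3): V = -x^(-9/2) - x^(-5/2) + x^(-3/2) - x^(-1/2)
note: all 2 diagrams share one V(x), hence one class


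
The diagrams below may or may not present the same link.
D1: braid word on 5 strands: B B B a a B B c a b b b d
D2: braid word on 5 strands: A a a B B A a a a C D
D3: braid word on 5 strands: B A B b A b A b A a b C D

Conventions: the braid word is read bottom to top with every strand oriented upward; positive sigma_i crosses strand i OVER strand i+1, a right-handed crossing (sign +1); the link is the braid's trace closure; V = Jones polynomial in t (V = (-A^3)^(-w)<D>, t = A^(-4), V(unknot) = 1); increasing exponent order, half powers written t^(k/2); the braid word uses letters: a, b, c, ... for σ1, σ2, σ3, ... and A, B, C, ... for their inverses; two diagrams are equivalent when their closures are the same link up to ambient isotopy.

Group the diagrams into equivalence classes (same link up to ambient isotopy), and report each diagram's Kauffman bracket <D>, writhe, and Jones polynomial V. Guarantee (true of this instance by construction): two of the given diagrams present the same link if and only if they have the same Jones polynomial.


grouping into links: {D1, D2} | {D3}
V(D1) = -t^(-3/2) - 2t^(1/2) + t^(3/2) - t^(5/2) + t^(7/2)  (w +3, c 13, <D> = -A^-5 + A^-1 - A^3 + 2A^7 + A^15)
V(D2) = -t^(-3/2) - 2t^(1/2) + t^(3/2) - t^(5/2) + t^(7/2)  (w -1, c 11, <D> = -A^-17 + A^-13 - A^-9 + 2A^-5 + A^3)
V(D3) = t^(-7/2) - 2t^(-5/2) + t^(-3/2) - 2t^(-1/2) + t^(1/2) - t^(3/2)  (w -3, c 13, <D> = A^-15 - A^-11 + 2A^-7 - A^-3 + 2A - A^5)
key observation: comparing 3 Jones polynomials yields 2 groups


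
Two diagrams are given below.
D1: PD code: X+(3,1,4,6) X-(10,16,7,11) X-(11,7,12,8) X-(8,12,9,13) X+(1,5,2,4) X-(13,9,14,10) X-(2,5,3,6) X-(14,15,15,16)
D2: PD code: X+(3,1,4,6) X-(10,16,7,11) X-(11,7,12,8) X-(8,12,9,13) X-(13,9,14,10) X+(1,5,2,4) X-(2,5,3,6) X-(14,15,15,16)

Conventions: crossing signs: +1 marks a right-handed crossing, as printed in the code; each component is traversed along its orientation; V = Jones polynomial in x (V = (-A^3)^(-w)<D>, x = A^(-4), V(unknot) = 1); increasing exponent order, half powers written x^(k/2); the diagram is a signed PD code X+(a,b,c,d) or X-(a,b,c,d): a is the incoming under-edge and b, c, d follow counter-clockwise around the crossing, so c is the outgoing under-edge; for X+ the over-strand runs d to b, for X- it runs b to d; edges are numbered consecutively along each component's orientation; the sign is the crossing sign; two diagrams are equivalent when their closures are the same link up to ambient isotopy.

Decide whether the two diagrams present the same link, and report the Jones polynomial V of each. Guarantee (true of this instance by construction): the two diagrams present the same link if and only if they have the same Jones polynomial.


same link: yes
V(D1) = x^-6 + x^-3 + x^-2 + x^-1  [8 crossings, <D> = A^-8 + A^-4 + 1 + A^12, w = -4]
V(D2) = x^-6 + x^-3 + x^-2 + x^-1  (w -4, c 8, <D> = A^-8 + A^-4 + 1 + A^12)
note: all 2 diagrams share one V(x), hence one class


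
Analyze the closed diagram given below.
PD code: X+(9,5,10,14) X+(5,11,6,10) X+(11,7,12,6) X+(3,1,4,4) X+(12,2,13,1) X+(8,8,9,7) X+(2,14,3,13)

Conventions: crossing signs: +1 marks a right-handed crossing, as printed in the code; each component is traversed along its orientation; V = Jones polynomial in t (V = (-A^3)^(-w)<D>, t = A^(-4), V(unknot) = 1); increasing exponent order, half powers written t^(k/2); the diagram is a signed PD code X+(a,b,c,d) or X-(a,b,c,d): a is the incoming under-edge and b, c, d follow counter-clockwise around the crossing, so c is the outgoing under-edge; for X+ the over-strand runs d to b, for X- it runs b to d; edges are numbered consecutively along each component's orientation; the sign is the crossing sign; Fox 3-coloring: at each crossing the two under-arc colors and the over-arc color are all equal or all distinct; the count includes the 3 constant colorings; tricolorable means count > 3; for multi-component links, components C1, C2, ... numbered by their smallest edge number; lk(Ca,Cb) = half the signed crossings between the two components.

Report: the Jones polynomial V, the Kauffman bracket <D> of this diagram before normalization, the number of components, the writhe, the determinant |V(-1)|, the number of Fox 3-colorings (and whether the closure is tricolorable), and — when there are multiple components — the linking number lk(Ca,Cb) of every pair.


V = -t^(3/2) - 2t^(7/2) + t^(9/2) - t^(11/2) + t^(13/2)
<D> = -A^-5 + A^-1 - A^3 + 2A^7 + A^15 (w = +7)
2 components over 7 crossings, w = +7
lk(C1,C2): +1
9 Fox colorings among 3^7, |V(-1)| = 6: tricolorable
why: the span of V is 5, within the link bound 7 + 2 - 1


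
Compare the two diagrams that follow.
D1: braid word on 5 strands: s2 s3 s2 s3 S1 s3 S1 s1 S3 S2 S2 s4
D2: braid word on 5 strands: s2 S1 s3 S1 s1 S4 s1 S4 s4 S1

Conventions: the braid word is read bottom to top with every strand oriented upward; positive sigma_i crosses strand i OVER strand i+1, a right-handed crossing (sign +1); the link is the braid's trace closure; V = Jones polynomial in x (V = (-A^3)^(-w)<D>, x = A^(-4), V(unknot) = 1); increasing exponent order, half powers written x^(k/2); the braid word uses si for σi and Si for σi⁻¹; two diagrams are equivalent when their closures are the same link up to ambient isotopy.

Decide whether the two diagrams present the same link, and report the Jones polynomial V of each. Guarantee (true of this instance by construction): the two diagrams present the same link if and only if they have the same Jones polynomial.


same link: yes
V(D1) = 1  [12 crossings, <D> = A^6, w = +2]
V(D2) = 1  [10 crossings, <D> = 1, w = 0]
insight: Markov moves rewrite D1 (12 crossings) into D2 (10)


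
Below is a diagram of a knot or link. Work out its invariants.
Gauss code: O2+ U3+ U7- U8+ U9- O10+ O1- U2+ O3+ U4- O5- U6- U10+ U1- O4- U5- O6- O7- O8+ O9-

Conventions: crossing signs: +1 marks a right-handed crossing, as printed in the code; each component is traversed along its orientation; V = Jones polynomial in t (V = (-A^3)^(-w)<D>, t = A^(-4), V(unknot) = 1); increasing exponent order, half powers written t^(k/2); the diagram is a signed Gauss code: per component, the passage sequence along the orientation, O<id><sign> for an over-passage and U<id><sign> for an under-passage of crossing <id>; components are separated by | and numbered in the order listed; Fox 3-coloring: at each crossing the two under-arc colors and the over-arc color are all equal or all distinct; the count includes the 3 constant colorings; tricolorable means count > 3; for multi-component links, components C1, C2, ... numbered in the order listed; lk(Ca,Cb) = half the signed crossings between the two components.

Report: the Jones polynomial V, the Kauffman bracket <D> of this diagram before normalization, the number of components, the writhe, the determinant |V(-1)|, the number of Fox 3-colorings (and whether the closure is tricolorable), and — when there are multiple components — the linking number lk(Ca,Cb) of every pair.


V = -t^-4 + t^-3 + t^-1
<D> = A^-2 + A^6 - A^10 (w = -2)
1 component over 10 crossings, w = -2
9 Fox colorings among 3^10, |V(-1)| = 3: tricolorable
why: det 3 = |V(-1)|; divisible by 3, so tricolorable


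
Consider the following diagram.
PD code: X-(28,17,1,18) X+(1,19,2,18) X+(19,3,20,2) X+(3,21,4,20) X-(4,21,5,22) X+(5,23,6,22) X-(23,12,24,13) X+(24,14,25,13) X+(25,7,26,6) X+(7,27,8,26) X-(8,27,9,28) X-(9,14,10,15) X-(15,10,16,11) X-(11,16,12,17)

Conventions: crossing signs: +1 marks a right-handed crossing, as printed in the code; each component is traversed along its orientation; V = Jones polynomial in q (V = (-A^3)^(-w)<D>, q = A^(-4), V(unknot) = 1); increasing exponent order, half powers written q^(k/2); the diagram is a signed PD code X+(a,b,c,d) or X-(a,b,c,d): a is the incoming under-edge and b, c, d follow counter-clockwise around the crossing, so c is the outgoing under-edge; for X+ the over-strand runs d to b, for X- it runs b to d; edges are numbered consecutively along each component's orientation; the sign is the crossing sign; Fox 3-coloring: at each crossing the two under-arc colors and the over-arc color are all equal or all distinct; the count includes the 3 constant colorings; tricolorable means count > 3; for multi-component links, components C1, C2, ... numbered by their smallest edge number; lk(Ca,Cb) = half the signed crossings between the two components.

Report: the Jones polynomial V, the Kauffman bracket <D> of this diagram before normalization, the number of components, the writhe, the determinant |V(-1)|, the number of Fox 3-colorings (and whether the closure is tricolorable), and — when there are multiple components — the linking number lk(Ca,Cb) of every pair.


Jones polynomial: V(q) = -q^-3 + q^-2 - q^-1 + 3 - q + q^2 - q^3
<D> = -A^-12 + A^-8 - A^-4 + 3 - A^4 + A^8 - A^12; writhe 0
components 1, writhe 0 (14 crossings)
3-colorings: 27 of 3^14, det 9 — tricolorable
note: the span of V is 6, forcing >= 6 crossings in any diagram


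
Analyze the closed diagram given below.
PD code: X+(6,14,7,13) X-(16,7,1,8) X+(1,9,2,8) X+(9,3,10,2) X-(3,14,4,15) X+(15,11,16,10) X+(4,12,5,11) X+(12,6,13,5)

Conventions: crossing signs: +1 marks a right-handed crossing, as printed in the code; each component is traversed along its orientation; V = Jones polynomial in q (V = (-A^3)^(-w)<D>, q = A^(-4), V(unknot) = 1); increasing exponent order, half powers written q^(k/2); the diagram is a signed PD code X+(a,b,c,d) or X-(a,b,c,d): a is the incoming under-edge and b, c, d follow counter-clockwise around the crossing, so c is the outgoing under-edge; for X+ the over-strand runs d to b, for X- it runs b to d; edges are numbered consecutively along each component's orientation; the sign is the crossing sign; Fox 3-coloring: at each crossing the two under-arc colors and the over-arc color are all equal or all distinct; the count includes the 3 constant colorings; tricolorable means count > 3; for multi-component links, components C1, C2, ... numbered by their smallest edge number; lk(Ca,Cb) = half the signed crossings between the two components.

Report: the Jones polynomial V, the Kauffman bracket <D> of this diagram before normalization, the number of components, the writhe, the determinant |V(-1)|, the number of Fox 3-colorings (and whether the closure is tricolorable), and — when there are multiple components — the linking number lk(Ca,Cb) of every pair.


Jones polynomial: V(q) = q - q^2 + 2q^3 - q^4 + q^5 - q^6
<D> = -A^-12 + A^-8 - A^-4 + 2 - A^4 + A^8; writhe +4
components 1, writhe +4 (8 crossings)
3-colorings: 3 of 3^8, det 7 — not tricolorable
note: V spans 5 powers of q: at least 5 crossings in any diagram


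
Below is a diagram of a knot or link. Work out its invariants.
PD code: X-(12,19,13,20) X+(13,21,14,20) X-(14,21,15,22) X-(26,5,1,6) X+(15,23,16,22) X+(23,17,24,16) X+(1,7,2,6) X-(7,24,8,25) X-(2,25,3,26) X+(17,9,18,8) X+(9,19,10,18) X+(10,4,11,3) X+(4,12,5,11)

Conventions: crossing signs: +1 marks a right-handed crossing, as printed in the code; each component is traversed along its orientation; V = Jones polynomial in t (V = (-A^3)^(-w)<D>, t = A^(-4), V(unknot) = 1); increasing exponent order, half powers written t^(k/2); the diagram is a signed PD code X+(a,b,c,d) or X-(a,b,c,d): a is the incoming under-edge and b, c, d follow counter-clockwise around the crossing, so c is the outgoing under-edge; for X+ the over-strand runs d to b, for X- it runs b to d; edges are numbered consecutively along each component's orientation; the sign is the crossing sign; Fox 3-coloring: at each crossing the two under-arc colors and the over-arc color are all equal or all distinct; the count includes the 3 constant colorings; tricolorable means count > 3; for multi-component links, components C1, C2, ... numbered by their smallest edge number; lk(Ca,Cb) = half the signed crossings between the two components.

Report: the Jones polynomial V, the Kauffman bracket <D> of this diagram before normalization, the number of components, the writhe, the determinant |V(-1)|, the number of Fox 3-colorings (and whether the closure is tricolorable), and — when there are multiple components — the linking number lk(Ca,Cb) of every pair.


V = t - t^2 + 2t^3 - t^4 + t^5 - t^6
<D> = A^-15 - A^-11 + A^-7 - 2A^-3 + A - A^5 (w = +3)
1 component over 13 crossings, w = +3
3 Fox colorings among 3^13, |V(-1)| = 7: not tricolorable
why: the span of V is 5, forcing >= 5 crossings in any diagram


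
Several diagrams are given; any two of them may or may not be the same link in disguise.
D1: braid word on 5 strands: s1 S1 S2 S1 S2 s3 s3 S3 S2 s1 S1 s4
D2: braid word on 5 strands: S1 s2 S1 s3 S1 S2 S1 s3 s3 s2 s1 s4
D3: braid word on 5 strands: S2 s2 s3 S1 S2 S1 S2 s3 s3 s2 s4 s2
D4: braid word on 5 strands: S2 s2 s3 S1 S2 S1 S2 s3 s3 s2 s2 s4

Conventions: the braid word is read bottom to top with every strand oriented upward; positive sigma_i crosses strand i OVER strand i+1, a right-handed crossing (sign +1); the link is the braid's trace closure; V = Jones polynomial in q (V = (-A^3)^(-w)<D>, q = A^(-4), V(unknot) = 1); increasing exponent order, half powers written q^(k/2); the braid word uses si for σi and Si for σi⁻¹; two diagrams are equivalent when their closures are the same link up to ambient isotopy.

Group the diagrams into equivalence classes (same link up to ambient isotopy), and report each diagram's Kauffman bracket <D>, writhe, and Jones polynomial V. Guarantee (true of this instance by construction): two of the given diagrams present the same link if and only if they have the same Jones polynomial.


equivalence classes: {D1} | {D2, D3, D4}
D1 (bracket A^-2 + A^6 - A^10; 12 crossings at w = -2): V = -q^-4 + q^-3 + q^-1
V(D2) = -q^-1 + 2 - q + 2q^2 - q^3 + q^4 - q^5  (w +2, c 12, <D> = -A^-14 + A^-10 - A^-6 + 2A^-2 - A^2 + 2A^6 - A^10)
V(D3) = -q^-1 + 2 - q + 2q^2 - q^3 + q^4 - q^5  [12 crossings, <D> = -A^-14 + A^-10 - A^-6 + 2A^-2 - A^2 + 2A^6 - A^10, w = +2]
D4 (bracket -A^-14 + A^-10 - A^-6 + 2A^-2 - A^2 + 2A^6 - A^10; 12 crossings at w = +2): V = -q^-1 + 2 - q + 2q^2 - q^3 + q^4 - q^5
observation: 2 classes among 4 diagrams; unequal V(q) rules out equality


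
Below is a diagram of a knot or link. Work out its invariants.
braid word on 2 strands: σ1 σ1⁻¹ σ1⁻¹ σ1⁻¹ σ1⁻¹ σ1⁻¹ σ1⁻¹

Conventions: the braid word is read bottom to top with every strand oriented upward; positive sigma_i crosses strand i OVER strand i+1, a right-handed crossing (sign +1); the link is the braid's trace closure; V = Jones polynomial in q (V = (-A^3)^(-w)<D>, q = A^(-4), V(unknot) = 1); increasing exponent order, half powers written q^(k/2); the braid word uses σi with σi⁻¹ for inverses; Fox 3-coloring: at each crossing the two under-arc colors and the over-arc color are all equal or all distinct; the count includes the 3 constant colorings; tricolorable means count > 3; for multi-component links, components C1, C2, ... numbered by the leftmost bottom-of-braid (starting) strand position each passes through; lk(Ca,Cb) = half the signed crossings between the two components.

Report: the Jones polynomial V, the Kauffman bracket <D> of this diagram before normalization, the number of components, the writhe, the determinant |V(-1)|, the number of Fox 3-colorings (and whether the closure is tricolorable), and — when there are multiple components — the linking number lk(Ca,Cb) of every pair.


Jones polynomial: V(q) = -q^-7 + q^-6 - q^-5 + q^-4 + q^-2
<D> = -A^-7 - A + A^5 - A^9 + A^13; writhe -5
components 1, writhe -5 (7 crossings)
3-colorings: 3 of 3^7, det 5 — not tricolorable
note: the span of V is 5, forcing >= 5 crossings in any diagram


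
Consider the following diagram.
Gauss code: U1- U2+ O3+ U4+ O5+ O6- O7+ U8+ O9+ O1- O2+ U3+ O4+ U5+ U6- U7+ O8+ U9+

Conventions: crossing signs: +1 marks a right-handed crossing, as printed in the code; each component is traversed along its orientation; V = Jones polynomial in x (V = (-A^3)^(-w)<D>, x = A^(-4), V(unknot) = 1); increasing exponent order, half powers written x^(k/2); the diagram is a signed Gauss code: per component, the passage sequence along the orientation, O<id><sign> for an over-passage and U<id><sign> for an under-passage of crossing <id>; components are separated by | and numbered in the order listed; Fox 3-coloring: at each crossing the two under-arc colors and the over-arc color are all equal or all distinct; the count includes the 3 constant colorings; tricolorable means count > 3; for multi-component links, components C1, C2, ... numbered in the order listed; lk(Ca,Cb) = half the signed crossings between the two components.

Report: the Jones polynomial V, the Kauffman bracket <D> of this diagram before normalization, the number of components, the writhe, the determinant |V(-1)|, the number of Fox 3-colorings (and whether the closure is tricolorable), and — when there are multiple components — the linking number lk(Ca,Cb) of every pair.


V = x^2 + x^4 - x^5 + x^6 - x^7
<D> = A^-13 - A^-9 + A^-5 - A^-1 - A^7 (w = +5)
1 component over 9 crossings, w = +5
3 Fox colorings among 3^9, |V(-1)| = 5: not tricolorable
why: w = +5 shifts under R1 moves; the (-A^3)^(-5) factor cancels that in V


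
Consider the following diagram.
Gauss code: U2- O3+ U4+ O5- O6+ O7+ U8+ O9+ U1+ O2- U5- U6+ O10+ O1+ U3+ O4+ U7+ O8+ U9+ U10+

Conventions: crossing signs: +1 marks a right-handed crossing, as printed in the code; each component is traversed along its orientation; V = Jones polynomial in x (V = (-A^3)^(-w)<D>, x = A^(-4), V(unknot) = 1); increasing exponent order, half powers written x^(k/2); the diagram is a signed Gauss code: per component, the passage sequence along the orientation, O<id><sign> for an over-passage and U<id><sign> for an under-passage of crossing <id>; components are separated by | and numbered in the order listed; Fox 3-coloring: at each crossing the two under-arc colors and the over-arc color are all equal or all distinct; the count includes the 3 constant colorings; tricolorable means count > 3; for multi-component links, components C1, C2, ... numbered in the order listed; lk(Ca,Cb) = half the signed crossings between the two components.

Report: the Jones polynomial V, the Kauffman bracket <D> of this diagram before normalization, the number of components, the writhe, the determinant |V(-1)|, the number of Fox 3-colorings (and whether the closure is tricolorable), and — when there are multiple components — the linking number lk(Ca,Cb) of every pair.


V = x^2 + x^4 - x^5 + x^6 - x^7
<D> = -A^-10 + A^-6 - A^-2 + A^2 + A^10 (w = +6)
1 component over 10 crossings, w = +6
3 Fox colorings among 3^10, |V(-1)| = 5: not tricolorable
why: V spans 5 powers of x: at least 5 crossings in any diagram


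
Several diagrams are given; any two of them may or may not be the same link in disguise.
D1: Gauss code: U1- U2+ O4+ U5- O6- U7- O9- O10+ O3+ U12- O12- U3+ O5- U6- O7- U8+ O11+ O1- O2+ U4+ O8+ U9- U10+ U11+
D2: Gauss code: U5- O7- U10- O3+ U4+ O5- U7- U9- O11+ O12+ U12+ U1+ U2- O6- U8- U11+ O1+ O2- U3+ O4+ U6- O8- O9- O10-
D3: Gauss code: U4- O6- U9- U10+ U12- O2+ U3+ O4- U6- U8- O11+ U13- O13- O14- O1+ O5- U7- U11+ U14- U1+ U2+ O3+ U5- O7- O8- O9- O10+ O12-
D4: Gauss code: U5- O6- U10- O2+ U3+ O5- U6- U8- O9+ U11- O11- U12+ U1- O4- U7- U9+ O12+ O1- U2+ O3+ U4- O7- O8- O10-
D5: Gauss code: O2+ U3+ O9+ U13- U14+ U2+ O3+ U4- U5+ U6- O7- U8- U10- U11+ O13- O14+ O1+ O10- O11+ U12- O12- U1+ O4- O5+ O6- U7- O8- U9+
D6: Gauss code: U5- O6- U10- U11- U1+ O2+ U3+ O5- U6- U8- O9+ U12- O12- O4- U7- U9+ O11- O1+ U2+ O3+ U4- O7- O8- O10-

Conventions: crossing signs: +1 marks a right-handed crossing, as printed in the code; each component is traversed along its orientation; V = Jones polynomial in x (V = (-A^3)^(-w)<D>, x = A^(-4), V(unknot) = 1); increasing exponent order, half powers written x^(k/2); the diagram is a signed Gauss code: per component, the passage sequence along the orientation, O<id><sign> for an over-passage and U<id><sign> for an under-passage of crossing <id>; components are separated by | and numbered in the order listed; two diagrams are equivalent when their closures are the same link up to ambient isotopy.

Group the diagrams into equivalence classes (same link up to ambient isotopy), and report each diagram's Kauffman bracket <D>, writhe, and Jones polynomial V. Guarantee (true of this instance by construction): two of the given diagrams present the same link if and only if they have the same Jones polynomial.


classes: {D1, D5} | {D2, D3, D4, D6}
V(D1) = -x^-3 + x^-2 - x^-1 + 3 - x + x^2 - x^3  [12 crossings, <D> = -A^-12 + A^-8 - A^-4 + 3 - A^4 + A^8 - A^12, w = 0]
V(D2) = x^-5 - 2x^-4 + 2x^-3 - 2x^-2 + 2x^-1 - 1 + x  (w -2, c 12, <D> = A^-10 - A^-6 + 2A^-2 - 2A^2 + 2A^6 - 2A^10 + A^14)
V(D3) = x^-5 - 2x^-4 + 2x^-3 - 2x^-2 + 2x^-1 - 1 + x  (w -4, c 14, <D> = A^-16 - A^-12 + 2A^-8 - 2A^-4 + 2 - 2A^4 + A^8)
D4 (bracket A^-16 - A^-12 + 2A^-8 - 2A^-4 + 2 - 2A^4 + A^8; 12 crossings at w = -4): V = x^-5 - 2x^-4 + 2x^-3 - 2x^-2 + 2x^-1 - 1 + x
D5 (bracket -A^-12 + A^-8 - A^-4 + 3 - A^4 + A^8 - A^12; 14 crossings at w = 0): V = -x^-3 + x^-2 - x^-1 + 3 - x + x^2 - x^3
V(D6) = x^-5 - 2x^-4 + 2x^-3 - 2x^-2 + 2x^-1 - 1 + x  (w -4, c 12, <D> = A^-16 - A^-12 + 2A^-8 - 2A^-4 + 2 - 2A^4 + A^8)
insight: 2 classes among 6 diagrams; unequal V(x) rules out equality


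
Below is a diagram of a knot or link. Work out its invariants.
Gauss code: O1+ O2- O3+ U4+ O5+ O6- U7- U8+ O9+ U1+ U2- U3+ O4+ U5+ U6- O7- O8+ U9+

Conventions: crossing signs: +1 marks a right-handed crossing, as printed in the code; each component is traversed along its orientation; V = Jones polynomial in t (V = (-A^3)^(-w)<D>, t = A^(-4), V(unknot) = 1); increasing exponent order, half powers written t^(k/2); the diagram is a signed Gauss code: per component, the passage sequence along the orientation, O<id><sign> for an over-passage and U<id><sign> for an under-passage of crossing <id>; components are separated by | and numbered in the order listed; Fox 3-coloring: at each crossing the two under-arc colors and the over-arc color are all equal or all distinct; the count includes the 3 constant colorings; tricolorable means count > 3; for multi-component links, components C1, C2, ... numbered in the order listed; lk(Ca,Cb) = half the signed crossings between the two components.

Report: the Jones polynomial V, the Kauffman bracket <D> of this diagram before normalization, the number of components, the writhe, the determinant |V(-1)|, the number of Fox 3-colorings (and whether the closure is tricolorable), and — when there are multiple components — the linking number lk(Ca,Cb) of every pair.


V(t) = t + t^3 - t^4
bracket: A^-7 - A^-3 - A^5, w = +3
1 component, writhe +3, over 9 crossings
det 3, colorings 9 of 3^9 — tricolorable
observation: V spans 3 powers of t: at least 3 crossings in any diagram


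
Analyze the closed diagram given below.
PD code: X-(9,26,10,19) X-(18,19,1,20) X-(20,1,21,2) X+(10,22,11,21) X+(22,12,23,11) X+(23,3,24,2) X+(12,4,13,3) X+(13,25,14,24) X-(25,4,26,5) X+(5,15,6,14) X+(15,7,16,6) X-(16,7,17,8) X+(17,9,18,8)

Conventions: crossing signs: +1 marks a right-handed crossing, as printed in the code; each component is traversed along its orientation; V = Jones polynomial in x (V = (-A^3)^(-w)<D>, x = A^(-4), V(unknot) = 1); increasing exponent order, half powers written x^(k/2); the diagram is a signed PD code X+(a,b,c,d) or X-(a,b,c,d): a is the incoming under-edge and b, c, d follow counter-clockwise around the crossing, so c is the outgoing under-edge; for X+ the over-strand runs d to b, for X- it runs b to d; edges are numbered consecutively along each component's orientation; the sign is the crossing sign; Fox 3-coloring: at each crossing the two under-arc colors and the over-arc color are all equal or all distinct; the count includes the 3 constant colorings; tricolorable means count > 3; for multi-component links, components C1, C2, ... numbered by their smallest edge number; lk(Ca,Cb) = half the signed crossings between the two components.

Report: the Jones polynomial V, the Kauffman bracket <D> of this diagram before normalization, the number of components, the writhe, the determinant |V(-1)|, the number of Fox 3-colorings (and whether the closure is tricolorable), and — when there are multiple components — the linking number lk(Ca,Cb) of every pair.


V = -x^(-1/2) + x^(1/2) - 3x^(3/2) + 2x^(5/2) - 3x^(7/2) + 3x^(9/2) - 2x^(11/2) + x^(13/2)
<D> = -A^-17 + 2A^-13 - 3A^-9 + 3A^-5 - 2A^-1 + 3A^3 - A^7 + A^11 (w = +3)
2 components over 13 crossings, w = +3
lk(C1,C2): 0
3 Fox colorings among 3^13, |V(-1)| = 16: not tricolorable
why: every pair of the 2 components has lk = 0


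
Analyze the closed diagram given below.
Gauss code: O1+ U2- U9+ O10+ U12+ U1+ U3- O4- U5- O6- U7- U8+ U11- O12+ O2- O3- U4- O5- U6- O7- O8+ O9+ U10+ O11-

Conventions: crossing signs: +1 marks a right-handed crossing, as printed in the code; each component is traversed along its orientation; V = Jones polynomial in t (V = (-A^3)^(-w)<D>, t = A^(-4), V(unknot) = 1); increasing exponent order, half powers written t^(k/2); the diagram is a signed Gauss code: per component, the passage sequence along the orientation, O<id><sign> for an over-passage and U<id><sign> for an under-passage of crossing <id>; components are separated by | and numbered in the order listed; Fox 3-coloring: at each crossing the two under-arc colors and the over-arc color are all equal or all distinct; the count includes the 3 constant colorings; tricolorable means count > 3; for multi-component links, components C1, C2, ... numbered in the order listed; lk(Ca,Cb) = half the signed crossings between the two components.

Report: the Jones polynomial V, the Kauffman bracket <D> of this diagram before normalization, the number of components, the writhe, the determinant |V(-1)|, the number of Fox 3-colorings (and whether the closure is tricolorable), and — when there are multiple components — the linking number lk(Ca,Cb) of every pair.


V = -t^-6 + 2t^-5 - 4t^-4 + 5t^-3 - 4t^-2 + 5t^-1 - 3 + 2t - t^2
<D> = -A^-14 + 2A^-10 - 3A^-6 + 5A^-2 - 4A^2 + 5A^6 - 4A^10 + 2A^14 - A^18 (w = -2)
1 component over 12 crossings, w = -2
9 Fox colorings among 3^12, |V(-1)| = 27: tricolorable
why: the span of V is 8, forcing >= 8 crossings in any diagram


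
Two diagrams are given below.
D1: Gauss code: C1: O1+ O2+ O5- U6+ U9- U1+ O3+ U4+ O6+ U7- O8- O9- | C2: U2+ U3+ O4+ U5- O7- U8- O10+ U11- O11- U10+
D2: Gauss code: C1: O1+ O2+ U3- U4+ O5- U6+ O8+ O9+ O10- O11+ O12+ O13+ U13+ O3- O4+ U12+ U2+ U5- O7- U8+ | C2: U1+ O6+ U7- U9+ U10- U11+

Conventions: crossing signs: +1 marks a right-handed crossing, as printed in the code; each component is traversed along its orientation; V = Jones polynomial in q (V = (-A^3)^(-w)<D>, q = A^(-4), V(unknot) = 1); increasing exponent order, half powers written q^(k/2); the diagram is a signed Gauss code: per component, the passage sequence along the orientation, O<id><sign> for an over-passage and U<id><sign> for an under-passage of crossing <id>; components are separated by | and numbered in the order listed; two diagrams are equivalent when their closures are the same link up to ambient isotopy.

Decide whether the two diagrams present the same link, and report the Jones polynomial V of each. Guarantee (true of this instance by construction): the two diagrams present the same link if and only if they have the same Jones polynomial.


equivalent: no
D1 (bracket -A^-11 + 2A^-7 - A^-3 + 2A - A^5 + A^9; 11 crossings at w = +1): V = -q^(-3/2) + q^(-1/2) - 2q^(1/2) + q^(3/2) - 2q^(5/2) + q^(7/2)
D2 (bracket A^5 + A^13; 13 crossings at w = +5): V = -q^(1/2) - q^(5/2)
key observation: V(q) takes 2 values over 2 diagrams, fixing the grouping


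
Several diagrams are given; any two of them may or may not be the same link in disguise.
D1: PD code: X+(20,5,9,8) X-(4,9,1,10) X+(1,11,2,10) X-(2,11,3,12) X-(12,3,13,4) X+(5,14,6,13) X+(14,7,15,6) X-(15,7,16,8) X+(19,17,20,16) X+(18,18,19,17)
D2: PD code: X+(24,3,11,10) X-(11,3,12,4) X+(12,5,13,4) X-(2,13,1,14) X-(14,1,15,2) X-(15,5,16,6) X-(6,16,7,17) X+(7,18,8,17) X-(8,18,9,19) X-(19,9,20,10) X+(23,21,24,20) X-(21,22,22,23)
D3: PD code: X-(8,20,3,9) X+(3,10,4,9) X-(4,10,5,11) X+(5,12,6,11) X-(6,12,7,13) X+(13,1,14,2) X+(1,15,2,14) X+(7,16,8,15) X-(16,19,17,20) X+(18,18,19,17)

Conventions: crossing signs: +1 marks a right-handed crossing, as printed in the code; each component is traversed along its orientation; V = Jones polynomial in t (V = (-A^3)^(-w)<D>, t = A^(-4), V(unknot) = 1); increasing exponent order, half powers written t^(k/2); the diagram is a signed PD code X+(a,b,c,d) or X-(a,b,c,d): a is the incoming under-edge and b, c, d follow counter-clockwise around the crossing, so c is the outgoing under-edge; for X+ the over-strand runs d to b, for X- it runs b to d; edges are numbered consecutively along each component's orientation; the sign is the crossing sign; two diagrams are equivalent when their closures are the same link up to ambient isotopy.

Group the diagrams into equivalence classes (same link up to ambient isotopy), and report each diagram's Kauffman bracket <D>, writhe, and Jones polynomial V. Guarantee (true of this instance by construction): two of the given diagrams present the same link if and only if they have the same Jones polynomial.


grouping into links: {D1} | {D2} | {D3}
V(D1) = t^-2 + 2 + t^2  (w +2, c 10, <D> = A^-2 + 2A^6 + A^14)
V(D2) = t^-5 + 2t^-3 + t^-1  (w -4, c 12, <D> = A^-8 + 2 + A^8)
V(D3) = 1 + t + t^2 + t^3  [10 crossings, <D> = A^-6 + A^-2 + A^2 + A^6, w = +2]
why: 3 classes among 3 diagrams; unequal V(t) rules out equality


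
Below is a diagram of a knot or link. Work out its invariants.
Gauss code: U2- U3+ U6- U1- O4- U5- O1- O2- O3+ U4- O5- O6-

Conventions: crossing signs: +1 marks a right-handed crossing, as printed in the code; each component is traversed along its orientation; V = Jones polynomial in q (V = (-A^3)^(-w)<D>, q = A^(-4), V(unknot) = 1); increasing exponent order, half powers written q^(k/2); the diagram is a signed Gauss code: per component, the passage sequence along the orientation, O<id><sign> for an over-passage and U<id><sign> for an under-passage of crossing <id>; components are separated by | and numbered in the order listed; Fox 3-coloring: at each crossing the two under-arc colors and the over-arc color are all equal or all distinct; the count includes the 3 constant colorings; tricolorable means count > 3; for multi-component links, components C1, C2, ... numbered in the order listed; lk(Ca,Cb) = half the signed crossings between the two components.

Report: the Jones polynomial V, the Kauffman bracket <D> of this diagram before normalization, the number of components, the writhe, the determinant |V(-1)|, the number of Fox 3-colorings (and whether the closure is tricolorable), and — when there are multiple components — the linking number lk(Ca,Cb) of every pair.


Jones polynomial: V(q) = -q^-4 + q^-3 + q^-1
<D> = A^-8 + 1 - A^4; writhe -4
components 1, writhe -4 (6 crossings)
3-colorings: 9 of 3^6, det 3 — tricolorable
note: w = -4 (over 6 crossings) is diagram-only; (-A^3)^(4) removes it from V
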